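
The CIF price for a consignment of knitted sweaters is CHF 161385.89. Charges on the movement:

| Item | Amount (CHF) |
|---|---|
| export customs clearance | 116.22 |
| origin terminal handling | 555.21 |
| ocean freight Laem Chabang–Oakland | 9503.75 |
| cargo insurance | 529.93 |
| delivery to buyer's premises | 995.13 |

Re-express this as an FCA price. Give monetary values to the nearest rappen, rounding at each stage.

FCA price: CHF 150797.00

Not relevant to the conversion: export clearance — on the seller under both CIF and FCA; already in the CIF price and stays in the FCA price. delivery — on the buyer under both terms; not part of either seller's price.
From CIF to FCA, the seller no longer bears: origin terminal, freight, insurance.
FCA price = 161385.89 − 555.21 − 9503.75 − 529.93 = 150797.00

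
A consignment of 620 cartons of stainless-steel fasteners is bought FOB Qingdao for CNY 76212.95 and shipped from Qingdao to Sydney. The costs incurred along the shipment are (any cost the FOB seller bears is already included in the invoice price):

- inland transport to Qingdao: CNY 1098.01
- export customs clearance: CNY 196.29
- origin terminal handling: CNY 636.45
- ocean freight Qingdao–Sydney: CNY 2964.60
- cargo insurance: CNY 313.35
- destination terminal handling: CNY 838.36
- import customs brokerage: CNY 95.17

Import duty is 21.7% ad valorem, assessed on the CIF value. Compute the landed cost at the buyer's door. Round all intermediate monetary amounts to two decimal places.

FOB: the seller bears costs until goods are on board at the origin port; the buyer bears freight, insurance and all costs thereafter.
Already in the invoice (seller's account under FOB): inland to port, export clearance, origin terminal — exclude.
CIF value = FOB price + freight + insurance = 76212.95 + 2964.60 + 313.35 = 79490.90
Import duty = 79490.90 × 21.7% = 17249.53
Buyer bears: freight 2964.60 + insurance 313.35 + destination terminal 838.36 + brokerage 95.17 + duty 17249.53 = 21461.01
Landed cost = invoice 76212.95 + 21461.01 = 97673.96

Total landed cost: CNY 97673.96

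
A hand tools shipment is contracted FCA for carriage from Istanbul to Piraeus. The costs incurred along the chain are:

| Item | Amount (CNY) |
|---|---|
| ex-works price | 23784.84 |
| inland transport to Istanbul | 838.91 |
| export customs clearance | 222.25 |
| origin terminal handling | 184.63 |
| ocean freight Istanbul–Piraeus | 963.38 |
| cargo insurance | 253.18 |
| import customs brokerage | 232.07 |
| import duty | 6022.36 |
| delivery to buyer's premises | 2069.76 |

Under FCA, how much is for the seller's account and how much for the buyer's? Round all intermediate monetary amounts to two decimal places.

FCA: the seller delivers export-cleared goods to the carrier; the buyer bears costs from that point.
Seller's account: goods 23784.84 + inland to port 838.91 + export clearance 222.25 = 24846.00
Buyer's account: origin terminal 184.63 + freight 963.38 + insurance 253.18 + brokerage 232.07 + duty 6022.36 + delivery 2069.76 = 9725.38

Seller: CNY 24846.00; buyer: CNY 9725.38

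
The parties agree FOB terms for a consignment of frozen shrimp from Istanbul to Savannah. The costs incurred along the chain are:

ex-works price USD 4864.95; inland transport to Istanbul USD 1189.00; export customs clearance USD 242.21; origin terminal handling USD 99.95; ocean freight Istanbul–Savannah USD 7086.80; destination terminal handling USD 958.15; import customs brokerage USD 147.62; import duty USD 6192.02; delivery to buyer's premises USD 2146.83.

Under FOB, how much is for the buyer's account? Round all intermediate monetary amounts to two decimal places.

Buyer's account: USD 16531.42

FOB: the seller bears costs until goods are on board at the origin port; the buyer bears freight, insurance and all costs thereafter.
Seller's account: goods 4864.95 + inland to port 1189.00 + export clearance 242.21 + origin terminal 99.95 = 6396.11
Buyer's account: freight 7086.80 + destination terminal 958.15 + brokerage 147.62 + duty 6192.02 + delivery 2146.83 = 16531.42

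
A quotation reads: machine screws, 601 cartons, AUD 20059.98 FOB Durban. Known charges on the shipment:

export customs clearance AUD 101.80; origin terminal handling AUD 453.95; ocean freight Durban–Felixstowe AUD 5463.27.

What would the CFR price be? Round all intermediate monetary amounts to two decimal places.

Not relevant to the conversion: export clearance, origin terminal — on the seller under both FOB and CFR; already in the FOB price and stays in the CFR price.
From FOB to CFR, the seller additionally bears: freight.
CFR price = 20059.98 + 5463.27 = 25523.25

CFR price: AUD 25523.25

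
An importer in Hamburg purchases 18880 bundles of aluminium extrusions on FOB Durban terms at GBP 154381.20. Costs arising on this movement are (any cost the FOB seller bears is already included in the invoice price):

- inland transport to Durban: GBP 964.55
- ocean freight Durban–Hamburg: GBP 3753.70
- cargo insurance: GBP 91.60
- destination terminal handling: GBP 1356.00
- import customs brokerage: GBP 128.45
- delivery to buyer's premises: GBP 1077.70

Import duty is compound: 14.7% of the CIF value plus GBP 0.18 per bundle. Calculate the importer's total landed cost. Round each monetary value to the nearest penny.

Total landed cost: GBP 187446.35

FOB: the seller bears costs until goods are on board at the origin port; the buyer bears freight, insurance and all costs thereafter.
Already in the invoice (seller's account under FOB): inland to port — exclude.
CIF value = FOB price + freight + insurance = 154381.20 + 3753.70 + 91.60 = 158226.50
Ad valorem component: 158226.50 × 14.7% = 23259.30
Specific component: 18880 × 0.18 = 3398.40
Import duty = 23259.30 + 3398.40 = 26657.70
Buyer bears: freight 3753.70 + insurance 91.60 + destination terminal 1356.00 + brokerage 128.45 + delivery 1077.70 + duty 26657.70 = 33065.15
Landed cost = invoice 154381.20 + 33065.15 = 187446.35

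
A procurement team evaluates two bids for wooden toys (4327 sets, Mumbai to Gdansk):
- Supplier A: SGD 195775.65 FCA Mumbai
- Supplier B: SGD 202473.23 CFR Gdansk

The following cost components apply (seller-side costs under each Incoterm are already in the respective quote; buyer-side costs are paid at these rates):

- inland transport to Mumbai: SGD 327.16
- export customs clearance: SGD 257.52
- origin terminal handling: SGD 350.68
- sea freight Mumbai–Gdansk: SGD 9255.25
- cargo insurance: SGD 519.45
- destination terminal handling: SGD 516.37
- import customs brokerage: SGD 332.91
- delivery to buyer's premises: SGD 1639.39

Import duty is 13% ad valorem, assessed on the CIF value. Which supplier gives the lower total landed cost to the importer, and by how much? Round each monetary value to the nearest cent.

Supplier B is cheaper by SGD 3286.43

Supplier A (FCA):
CIF value = FCA price + origin terminal + freight + insurance = 195775.65 + 350.68 + 9255.25 + 519.45 = 205901.03
Import duty = 205901.03 × 13% = 26767.13
Buyer bears (A): 350.68 + 9255.25 + 519.45 + 516.37 + 332.91 + 1639.39 = 12614.05
Landed cost (A) = invoice 195775.65 + 12614.05 + duty 26767.13 = 235156.83
Supplier B (CFR):
CIF value = CFR price + insurance = 202473.23 + 519.45 = 202992.68
Import duty = 202992.68 × 13% = 26389.05
Buyer bears (B): 519.45 + 516.37 + 332.91 + 1639.39 = 3008.12
Landed cost (B) = invoice 202473.23 + 3008.12 + duty 26389.05 = 231870.40
Difference = |235156.83 − 231870.40| = 3286.43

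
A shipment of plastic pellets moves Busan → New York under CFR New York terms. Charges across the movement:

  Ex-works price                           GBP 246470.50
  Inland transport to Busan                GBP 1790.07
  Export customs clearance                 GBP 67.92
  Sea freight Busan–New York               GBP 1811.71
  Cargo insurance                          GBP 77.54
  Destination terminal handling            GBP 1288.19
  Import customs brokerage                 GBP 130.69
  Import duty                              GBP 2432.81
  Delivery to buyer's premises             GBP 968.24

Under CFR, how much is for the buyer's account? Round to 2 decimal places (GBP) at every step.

CFR: the seller pays costs through ocean freight to the destination port, but not insurance.
Seller's account: goods 246470.50 + inland to port 1790.07 + export clearance 67.92 + freight 1811.71 = 250140.20
Buyer's account: insurance 77.54 + destination terminal 1288.19 + brokerage 130.69 + duty 2432.81 + delivery 968.24 = 4897.47

Buyer's account: GBP 4897.47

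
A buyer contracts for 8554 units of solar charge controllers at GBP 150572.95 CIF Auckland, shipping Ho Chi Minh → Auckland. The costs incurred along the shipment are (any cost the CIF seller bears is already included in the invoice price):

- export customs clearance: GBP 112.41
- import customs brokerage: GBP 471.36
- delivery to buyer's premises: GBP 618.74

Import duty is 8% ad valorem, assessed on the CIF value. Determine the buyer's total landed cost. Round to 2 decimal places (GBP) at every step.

CIF: the seller pays costs through ocean freight and marine insurance to the destination port.
Already in the invoice (seller's account under CIF): export clearance — exclude.
The CIF price already equals the CIF value: 150572.95
Import duty = 150572.95 × 8% = 12045.84
Buyer bears: brokerage 471.36 + delivery 618.74 + duty 12045.84 = 13135.94
Landed cost = invoice 150572.95 + 13135.94 = 163708.89

Total landed cost: GBP 163708.89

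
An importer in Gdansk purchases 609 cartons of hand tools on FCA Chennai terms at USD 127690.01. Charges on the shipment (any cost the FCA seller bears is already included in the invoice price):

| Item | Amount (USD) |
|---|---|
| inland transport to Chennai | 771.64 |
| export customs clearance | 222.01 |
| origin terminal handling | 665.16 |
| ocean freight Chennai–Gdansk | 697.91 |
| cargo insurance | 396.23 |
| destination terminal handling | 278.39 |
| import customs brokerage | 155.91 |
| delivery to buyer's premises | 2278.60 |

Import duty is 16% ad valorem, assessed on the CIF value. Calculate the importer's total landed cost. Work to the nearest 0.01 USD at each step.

Total landed cost: USD 152874.10

FCA: the seller delivers export-cleared goods to the carrier; the buyer bears costs from that point.
Already in the invoice (seller's account under FCA): inland to port, export clearance — exclude.
CIF value = FCA price + origin terminal + freight + insurance = 127690.01 + 665.16 + 697.91 + 396.23 = 129449.31
Import duty = 129449.31 × 16% = 20711.89
Buyer bears: origin terminal 665.16 + freight 697.91 + insurance 396.23 + destination terminal 278.39 + brokerage 155.91 + delivery 2278.60 + duty 20711.89 = 25184.09
Landed cost = invoice 127690.01 + 25184.09 = 152874.10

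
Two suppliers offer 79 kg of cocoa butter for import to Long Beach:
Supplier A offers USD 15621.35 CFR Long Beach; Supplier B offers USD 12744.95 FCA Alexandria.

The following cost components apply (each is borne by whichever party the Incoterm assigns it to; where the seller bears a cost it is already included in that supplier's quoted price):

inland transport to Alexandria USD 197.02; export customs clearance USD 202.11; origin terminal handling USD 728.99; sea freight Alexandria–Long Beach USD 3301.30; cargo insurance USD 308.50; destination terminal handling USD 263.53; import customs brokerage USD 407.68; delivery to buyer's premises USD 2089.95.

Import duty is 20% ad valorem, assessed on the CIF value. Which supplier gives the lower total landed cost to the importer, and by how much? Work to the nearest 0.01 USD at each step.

Supplier A (CFR):
CIF value = CFR price + insurance = 15621.35 + 308.50 = 15929.85
Import duty = 15929.85 × 20% = 3185.97
Buyer bears (A): 308.50 + 263.53 + 407.68 + 2089.95 = 3069.66
Landed cost (A) = invoice 15621.35 + 3069.66 + duty 3185.97 = 21876.98
Supplier B (FCA):
CIF value = FCA price + origin terminal + freight + insurance = 12744.95 + 728.99 + 3301.30 + 308.50 = 17083.74
Import duty = 17083.74 × 20% = 3416.75
Buyer bears (B): 728.99 + 3301.30 + 308.50 + 263.53 + 407.68 + 2089.95 = 7099.95
Landed cost (B) = invoice 12744.95 + 7099.95 + duty 3416.75 = 23261.65
Difference = |21876.98 − 23261.65| = 1384.67

Supplier A is cheaper by USD 1384.67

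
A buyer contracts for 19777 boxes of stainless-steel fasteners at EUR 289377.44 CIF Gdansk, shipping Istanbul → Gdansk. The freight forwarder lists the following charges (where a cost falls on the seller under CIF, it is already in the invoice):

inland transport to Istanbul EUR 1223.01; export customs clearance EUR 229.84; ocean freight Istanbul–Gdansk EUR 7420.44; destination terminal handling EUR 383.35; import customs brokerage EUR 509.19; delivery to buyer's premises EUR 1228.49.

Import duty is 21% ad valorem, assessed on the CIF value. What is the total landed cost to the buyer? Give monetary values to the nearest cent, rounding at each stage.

Total landed cost: EUR 352267.73

CIF: the seller pays costs through ocean freight and marine insurance to the destination port.
Already in the invoice (seller's account under CIF): inland to port, export clearance, freight — exclude.
The CIF price already equals the CIF value: 289377.44
Import duty = 289377.44 × 21% = 60769.26
Buyer bears: destination terminal 383.35 + brokerage 509.19 + delivery 1228.49 + duty 60769.26 = 62890.29
Landed cost = invoice 289377.44 + 62890.29 = 352267.73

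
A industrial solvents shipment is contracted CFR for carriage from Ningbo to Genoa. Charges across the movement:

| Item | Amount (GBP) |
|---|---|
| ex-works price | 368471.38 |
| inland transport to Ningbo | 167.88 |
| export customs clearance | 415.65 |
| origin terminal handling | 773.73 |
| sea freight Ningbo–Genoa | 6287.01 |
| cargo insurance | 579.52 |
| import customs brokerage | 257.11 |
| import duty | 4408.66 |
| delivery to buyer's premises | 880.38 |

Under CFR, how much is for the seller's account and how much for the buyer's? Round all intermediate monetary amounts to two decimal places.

Seller: GBP 376115.65; buyer: GBP 6125.67

CFR: the seller pays costs through ocean freight to the destination port, but not insurance.
Seller's account: goods 368471.38 + inland to port 167.88 + export clearance 415.65 + origin terminal 773.73 + freight 6287.01 = 376115.65
Buyer's account: insurance 579.52 + brokerage 257.11 + duty 4408.66 + delivery 880.38 = 6125.67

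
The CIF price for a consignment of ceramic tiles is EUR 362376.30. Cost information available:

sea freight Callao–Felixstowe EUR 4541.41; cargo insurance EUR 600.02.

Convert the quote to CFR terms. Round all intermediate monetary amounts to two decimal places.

CFR price: EUR 361776.28

Not relevant to the conversion: freight — on the seller under both CIF and CFR; already in the CIF price and stays in the CFR price.
From CIF to CFR, the seller no longer bears: insurance.
CFR price = 362376.30 − 600.02 = 361776.28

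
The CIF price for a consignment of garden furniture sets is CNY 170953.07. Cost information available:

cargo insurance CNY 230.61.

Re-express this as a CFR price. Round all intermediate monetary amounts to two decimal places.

From CIF to CFR, the seller no longer bears: insurance.
CFR price = 170953.07 − 230.61 = 170722.46

CFR price: CNY 170722.46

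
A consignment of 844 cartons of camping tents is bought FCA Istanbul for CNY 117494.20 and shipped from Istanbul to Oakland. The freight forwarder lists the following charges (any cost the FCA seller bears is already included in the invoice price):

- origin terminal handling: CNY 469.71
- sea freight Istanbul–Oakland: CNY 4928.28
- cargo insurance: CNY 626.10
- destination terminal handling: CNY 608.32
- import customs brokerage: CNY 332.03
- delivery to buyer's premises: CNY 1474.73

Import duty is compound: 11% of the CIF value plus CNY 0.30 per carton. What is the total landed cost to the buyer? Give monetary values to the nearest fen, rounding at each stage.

Total landed cost: CNY 139773.58

FCA: the seller delivers export-cleared goods to the carrier; the buyer bears costs from that point.
CIF value = FCA price + origin terminal + freight + insurance = 117494.20 + 469.71 + 4928.28 + 626.10 = 123518.29
Ad valorem component: 123518.29 × 11% = 13587.01
Specific component: 844 × 0.30 = 253.20
Import duty = 13587.01 + 253.20 = 13840.21
Buyer bears: origin terminal 469.71 + freight 4928.28 + insurance 626.10 + destination terminal 608.32 + brokerage 332.03 + delivery 1474.73 + duty 13840.21 = 22279.38
Landed cost = invoice 117494.20 + 22279.38 = 139773.58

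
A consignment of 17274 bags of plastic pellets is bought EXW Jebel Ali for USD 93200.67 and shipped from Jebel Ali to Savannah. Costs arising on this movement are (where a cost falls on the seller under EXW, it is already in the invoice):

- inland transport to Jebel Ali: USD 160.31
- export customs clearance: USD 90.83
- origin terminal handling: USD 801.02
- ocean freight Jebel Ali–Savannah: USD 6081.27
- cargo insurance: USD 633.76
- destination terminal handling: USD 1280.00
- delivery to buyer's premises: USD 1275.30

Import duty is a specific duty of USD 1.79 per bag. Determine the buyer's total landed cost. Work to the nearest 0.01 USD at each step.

Total landed cost: USD 134443.62

EXW: the seller makes goods available at their premises; the buyer bears all onward costs.
CIF value = EXW price + inland to port + export clearance + origin terminal + freight + insurance = 93200.67 + 160.31 + 90.83 + 801.02 + 6081.27 + 633.76 = 100967.86
Import duty = 17274 × 1.79 = 30920.46
Buyer bears: inland to port 160.31 + export clearance 90.83 + origin terminal 801.02 + freight 6081.27 + insurance 633.76 + destination terminal 1280.00 + delivery 1275.30 + duty 30920.46 = 41242.95
Landed cost = invoice 93200.67 + 41242.95 = 134443.62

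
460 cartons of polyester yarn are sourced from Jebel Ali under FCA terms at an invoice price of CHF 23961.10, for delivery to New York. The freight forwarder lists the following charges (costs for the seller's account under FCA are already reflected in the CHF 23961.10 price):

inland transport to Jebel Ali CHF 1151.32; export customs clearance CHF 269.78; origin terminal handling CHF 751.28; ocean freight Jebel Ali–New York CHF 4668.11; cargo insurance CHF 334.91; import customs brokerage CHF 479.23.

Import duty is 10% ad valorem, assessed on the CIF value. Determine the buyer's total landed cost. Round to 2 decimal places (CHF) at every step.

FCA: the seller delivers export-cleared goods to the carrier; the buyer bears costs from that point.
Already in the invoice (seller's account under FCA): inland to port, export clearance — exclude.
CIF value = FCA price + origin terminal + freight + insurance = 23961.10 + 751.28 + 4668.11 + 334.91 = 29715.40
Import duty = 29715.40 × 10% = 2971.54
Buyer bears: origin terminal 751.28 + freight 4668.11 + insurance 334.91 + brokerage 479.23 + duty 2971.54 = 9205.07
Landed cost = invoice 23961.10 + 9205.07 = 33166.17

Total landed cost: CHF 33166.17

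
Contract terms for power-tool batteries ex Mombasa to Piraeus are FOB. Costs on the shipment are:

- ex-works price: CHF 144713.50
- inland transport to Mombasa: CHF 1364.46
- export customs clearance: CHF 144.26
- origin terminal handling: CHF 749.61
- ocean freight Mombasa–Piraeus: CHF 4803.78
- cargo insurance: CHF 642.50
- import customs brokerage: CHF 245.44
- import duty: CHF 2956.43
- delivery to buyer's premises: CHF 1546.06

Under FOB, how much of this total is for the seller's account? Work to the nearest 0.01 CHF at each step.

FOB: the seller bears costs until goods are on board at the origin port; the buyer bears freight, insurance and all costs thereafter.
Seller's account: goods 144713.50 + inland to port 1364.46 + export clearance 144.26 + origin terminal 749.61 = 146971.83
Buyer's account: freight 4803.78 + insurance 642.50 + brokerage 245.44 + duty 2956.43 + delivery 1546.06 = 10194.21

Seller's account: CHF 146971.83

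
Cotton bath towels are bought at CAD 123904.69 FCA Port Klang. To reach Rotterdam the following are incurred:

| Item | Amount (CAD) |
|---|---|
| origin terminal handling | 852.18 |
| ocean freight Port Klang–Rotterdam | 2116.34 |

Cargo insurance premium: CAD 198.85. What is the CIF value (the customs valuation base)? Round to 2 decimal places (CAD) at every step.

CIF = FCA price + pre-shipment costs + freight + insurance
CIF = 123904.69 + 852.18 + 2116.34 + 198.85 = 127072.06

CIF value: CAD 127072.06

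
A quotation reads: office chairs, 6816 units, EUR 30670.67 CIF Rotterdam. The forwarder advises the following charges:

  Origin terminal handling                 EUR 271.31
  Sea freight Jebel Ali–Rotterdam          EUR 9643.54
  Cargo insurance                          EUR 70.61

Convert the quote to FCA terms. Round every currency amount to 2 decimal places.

From CIF to FCA, the seller no longer bears: origin terminal, freight, insurance.
FCA price = 30670.67 − 271.31 − 9643.54 − 70.61 = 20685.21

FCA price: EUR 20685.21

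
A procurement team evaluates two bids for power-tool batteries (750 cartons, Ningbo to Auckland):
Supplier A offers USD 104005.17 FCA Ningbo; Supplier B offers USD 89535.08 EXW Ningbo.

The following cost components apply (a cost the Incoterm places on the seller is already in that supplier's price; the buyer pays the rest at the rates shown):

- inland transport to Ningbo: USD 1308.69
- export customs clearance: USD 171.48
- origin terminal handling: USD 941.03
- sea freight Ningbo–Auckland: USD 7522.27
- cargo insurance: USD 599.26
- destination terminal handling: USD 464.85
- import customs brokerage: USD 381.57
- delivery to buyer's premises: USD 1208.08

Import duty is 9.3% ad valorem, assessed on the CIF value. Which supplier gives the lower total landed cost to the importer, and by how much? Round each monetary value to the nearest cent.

Supplier B is cheaper by USD 14197.98

Supplier A (FCA):
CIF value = FCA price + origin terminal + freight + insurance = 104005.17 + 941.03 + 7522.27 + 599.26 = 113067.73
Import duty = 113067.73 × 9.3% = 10515.30
Buyer bears (A): 941.03 + 7522.27 + 599.26 + 464.85 + 381.57 + 1208.08 = 11117.06
Landed cost (A) = invoice 104005.17 + 11117.06 + duty 10515.30 = 125637.53
Supplier B (EXW):
CIF value = EXW price + inland to port + export clearance + origin terminal + freight + insurance = 89535.08 + 1308.69 + 171.48 + 941.03 + 7522.27 + 599.26 = 100077.81
Import duty = 100077.81 × 9.3% = 9307.24
Buyer bears (B): 1308.69 + 171.48 + 941.03 + 7522.27 + 599.26 + 464.85 + 381.57 + 1208.08 = 12597.23
Landed cost (B) = invoice 89535.08 + 12597.23 + duty 9307.24 = 111439.55
Difference = |125637.53 − 111439.55| = 14197.98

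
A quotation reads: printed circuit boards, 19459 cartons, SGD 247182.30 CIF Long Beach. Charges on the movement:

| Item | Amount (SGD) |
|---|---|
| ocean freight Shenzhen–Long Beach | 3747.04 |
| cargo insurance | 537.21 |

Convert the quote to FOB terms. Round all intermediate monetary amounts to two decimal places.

FOB price: SGD 242898.05

From CIF to FOB, the seller no longer bears: freight, insurance.
FOB price = 247182.30 − 3747.04 − 537.21 = 242898.05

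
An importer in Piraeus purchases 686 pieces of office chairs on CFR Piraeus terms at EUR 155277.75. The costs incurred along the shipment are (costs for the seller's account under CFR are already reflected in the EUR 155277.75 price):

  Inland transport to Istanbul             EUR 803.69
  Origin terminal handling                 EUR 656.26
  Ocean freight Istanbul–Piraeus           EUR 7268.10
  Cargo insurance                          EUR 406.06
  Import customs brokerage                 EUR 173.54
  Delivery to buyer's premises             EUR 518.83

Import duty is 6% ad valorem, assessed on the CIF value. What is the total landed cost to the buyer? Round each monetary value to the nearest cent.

CFR: the seller pays costs through ocean freight to the destination port, but not insurance.
Already in the invoice (seller's account under CFR): inland to port, origin terminal, freight — exclude.
CIF value = CFR price + insurance = 155277.75 + 406.06 = 155683.81
Import duty = 155683.81 × 6% = 9341.03
Buyer bears: insurance 406.06 + brokerage 173.54 + delivery 518.83 + duty 9341.03 = 10439.46
Landed cost = invoice 155277.75 + 10439.46 = 165717.21

Total landed cost: EUR 165717.21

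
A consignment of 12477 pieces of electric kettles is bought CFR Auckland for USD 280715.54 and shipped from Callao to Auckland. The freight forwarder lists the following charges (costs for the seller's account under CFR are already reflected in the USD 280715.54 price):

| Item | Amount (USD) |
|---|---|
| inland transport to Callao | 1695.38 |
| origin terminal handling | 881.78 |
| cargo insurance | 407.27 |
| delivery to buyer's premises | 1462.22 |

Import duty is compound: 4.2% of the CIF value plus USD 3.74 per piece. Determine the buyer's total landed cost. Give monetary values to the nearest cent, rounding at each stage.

Total landed cost: USD 341056.17

CFR: the seller pays costs through ocean freight to the destination port, but not insurance.
Already in the invoice (seller's account under CFR): inland to port, origin terminal — exclude.
CIF value = CFR price + insurance = 280715.54 + 407.27 = 281122.81
Ad valorem component: 281122.81 × 4.2% = 11807.16
Specific component: 12477 × 3.74 = 46663.98
Import duty = 11807.16 + 46663.98 = 58471.14
Buyer bears: insurance 407.27 + delivery 1462.22 + duty 58471.14 = 60340.63
Landed cost = invoice 280715.54 + 60340.63 = 341056.17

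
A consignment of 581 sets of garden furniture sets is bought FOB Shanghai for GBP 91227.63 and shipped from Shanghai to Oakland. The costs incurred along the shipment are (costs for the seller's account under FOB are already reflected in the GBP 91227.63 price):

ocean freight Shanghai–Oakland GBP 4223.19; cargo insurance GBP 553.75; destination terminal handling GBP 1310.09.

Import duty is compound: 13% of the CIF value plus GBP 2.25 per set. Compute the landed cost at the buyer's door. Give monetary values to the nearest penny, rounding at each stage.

FOB: the seller bears costs until goods are on board at the origin port; the buyer bears freight, insurance and all costs thereafter.
CIF value = FOB price + freight + insurance = 91227.63 + 4223.19 + 553.75 = 96004.57
Ad valorem component: 96004.57 × 13% = 12480.59
Specific component: 581 × 2.25 = 1307.25
Import duty = 12480.59 + 1307.25 = 13787.84
Buyer bears: freight 4223.19 + insurance 553.75 + destination terminal 1310.09 + duty 13787.84 = 19874.87
Landed cost = invoice 91227.63 + 19874.87 = 111102.50

Total landed cost: GBP 111102.50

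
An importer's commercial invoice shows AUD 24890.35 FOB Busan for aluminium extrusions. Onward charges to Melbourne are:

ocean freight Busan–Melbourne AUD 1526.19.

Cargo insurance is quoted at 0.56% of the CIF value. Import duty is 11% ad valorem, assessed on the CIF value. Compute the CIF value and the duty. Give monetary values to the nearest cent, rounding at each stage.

CIF value: AUD 26565.31; import duty: AUD 2922.18

Let C be the CIF value. C = FOB price + freight + 0.56% × C
C − 0.56% × C = 24890.35 + 1526.19
0.9944 × C = 26416.54
C = 26416.54 / 0.9944 = 26565.31
Insurance premium = 0.56% × 26565.31 = 148.77
Import duty = 26565.31 × 11% = 2922.18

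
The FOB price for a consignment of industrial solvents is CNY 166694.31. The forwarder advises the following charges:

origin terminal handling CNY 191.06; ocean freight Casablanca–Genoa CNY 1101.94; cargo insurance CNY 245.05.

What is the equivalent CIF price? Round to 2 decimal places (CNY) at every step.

Not relevant to the conversion: origin terminal — on the seller under both FOB and CIF; already in the FOB price and stays in the CIF price.
From FOB to CIF, the seller additionally bears: freight, insurance.
CIF price = 166694.31 + 1101.94 + 245.05 = 168041.30

CIF price: CNY 168041.30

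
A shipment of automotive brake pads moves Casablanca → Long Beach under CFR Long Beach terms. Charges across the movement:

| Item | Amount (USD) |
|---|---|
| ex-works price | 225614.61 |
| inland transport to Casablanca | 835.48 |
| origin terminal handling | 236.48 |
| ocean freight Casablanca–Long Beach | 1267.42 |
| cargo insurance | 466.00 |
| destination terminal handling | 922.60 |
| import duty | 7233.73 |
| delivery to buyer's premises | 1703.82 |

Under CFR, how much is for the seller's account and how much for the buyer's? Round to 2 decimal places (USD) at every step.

Seller: USD 227953.99; buyer: USD 10326.15

CFR: the seller pays costs through ocean freight to the destination port, but not insurance.
Seller's account: goods 225614.61 + inland to port 835.48 + origin terminal 236.48 + freight 1267.42 = 227953.99
Buyer's account: insurance 466.00 + destination terminal 922.60 + duty 7233.73 + delivery 1703.82 = 10326.15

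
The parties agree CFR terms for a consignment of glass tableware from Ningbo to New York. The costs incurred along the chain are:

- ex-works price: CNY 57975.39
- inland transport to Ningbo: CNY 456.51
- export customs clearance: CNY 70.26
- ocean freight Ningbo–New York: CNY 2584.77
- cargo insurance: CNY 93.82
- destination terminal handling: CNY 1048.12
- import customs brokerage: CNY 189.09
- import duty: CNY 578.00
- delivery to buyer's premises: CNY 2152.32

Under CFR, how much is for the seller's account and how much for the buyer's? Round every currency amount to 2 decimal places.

CFR: the seller pays costs through ocean freight to the destination port, but not insurance.
Seller's account: goods 57975.39 + inland to port 456.51 + export clearance 70.26 + freight 2584.77 = 61086.93
Buyer's account: insurance 93.82 + destination terminal 1048.12 + brokerage 189.09 + duty 578.00 + delivery 2152.32 = 4061.35

Seller: CNY 61086.93; buyer: CNY 4061.35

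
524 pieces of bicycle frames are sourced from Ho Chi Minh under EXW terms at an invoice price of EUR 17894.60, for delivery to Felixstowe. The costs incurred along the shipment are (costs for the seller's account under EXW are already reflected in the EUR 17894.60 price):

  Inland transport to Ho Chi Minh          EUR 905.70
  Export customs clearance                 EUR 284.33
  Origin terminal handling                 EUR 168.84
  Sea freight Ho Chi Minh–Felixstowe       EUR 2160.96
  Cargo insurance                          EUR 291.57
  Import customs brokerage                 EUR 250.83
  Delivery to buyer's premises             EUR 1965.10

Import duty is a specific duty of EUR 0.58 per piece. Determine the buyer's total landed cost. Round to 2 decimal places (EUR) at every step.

EXW: the seller makes goods available at their premises; the buyer bears all onward costs.
CIF value = EXW price + inland to port + export clearance + origin terminal + freight + insurance = 17894.60 + 905.70 + 284.33 + 168.84 + 2160.96 + 291.57 = 21706.00
Import duty = 524 × 0.58 = 303.92
Buyer bears: inland to port 905.70 + export clearance 284.33 + origin terminal 168.84 + freight 2160.96 + insurance 291.57 + brokerage 250.83 + delivery 1965.10 + duty 303.92 = 6331.25
Landed cost = invoice 17894.60 + 6331.25 = 24225.85

Total landed cost: EUR 24225.85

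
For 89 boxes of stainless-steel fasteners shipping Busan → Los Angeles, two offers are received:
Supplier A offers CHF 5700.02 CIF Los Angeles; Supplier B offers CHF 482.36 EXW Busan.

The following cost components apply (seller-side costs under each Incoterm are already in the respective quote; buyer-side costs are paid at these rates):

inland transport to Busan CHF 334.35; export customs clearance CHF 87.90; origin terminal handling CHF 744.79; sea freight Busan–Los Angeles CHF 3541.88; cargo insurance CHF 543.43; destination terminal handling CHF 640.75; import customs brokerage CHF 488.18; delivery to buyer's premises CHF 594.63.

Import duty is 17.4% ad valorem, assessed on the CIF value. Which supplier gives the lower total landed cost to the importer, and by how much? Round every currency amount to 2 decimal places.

Supplier A is cheaper by CHF 40.73

Supplier A (CIF):
The CIF price already equals the CIF value: 5700.02
Import duty = 5700.02 × 17.4% = 991.80
Buyer bears (A): 640.75 + 488.18 + 594.63 = 1723.56
Landed cost (A) = invoice 5700.02 + 1723.56 + duty 991.80 = 8415.38
Supplier B (EXW):
CIF value = EXW price + inland to port + export clearance + origin terminal + freight + insurance = 482.36 + 334.35 + 87.90 + 744.79 + 3541.88 + 543.43 = 5734.71
Import duty = 5734.71 × 17.4% = 997.84
Buyer bears (B): 334.35 + 87.90 + 744.79 + 3541.88 + 543.43 + 640.75 + 488.18 + 594.63 = 6975.91
Landed cost (B) = invoice 482.36 + 6975.91 + duty 997.84 = 8456.11
Difference = |8415.38 − 8456.11| = 40.73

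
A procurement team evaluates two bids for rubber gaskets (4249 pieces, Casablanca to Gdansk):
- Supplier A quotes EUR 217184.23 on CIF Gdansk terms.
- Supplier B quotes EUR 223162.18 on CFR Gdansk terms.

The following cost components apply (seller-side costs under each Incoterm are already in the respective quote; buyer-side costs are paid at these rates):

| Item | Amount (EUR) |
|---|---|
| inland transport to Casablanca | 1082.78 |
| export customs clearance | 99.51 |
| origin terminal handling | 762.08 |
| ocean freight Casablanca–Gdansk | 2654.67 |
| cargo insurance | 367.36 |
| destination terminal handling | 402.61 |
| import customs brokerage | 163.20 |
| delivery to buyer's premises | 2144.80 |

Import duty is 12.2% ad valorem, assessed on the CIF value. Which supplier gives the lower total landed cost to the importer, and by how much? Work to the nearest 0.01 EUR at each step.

Supplier A is cheaper by EUR 7119.43

Supplier A (CIF):
The CIF price already equals the CIF value: 217184.23
Import duty = 217184.23 × 12.2% = 26496.48
Buyer bears (A): 402.61 + 163.20 + 2144.80 = 2710.61
Landed cost (A) = invoice 217184.23 + 2710.61 + duty 26496.48 = 246391.32
Supplier B (CFR):
CIF value = CFR price + insurance = 223162.18 + 367.36 = 223529.54
Import duty = 223529.54 × 12.2% = 27270.60
Buyer bears (B): 367.36 + 402.61 + 163.20 + 2144.80 = 3077.97
Landed cost (B) = invoice 223162.18 + 3077.97 + duty 27270.60 = 253510.75
Difference = |246391.32 − 253510.75| = 7119.43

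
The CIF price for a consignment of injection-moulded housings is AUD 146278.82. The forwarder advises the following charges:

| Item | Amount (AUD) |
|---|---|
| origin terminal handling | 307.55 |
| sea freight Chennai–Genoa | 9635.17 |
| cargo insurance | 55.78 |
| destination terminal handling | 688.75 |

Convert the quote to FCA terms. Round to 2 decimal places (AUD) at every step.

FCA price: AUD 136280.32

Not relevant to the conversion: destination terminal — on the buyer under both terms; not part of either seller's price.
From CIF to FCA, the seller no longer bears: origin terminal, freight, insurance.
FCA price = 146278.82 − 307.55 − 9635.17 − 55.78 = 136280.32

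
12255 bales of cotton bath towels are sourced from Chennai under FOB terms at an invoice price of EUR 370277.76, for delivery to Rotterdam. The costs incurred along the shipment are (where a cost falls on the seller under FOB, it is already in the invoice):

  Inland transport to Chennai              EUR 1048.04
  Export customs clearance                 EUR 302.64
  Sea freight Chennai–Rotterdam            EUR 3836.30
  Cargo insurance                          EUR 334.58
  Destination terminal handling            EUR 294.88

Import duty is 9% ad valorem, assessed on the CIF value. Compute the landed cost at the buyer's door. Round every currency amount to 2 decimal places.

FOB: the seller bears costs until goods are on board at the origin port; the buyer bears freight, insurance and all costs thereafter.
Already in the invoice (seller's account under FOB): inland to port, export clearance — exclude.
CIF value = FOB price + freight + insurance = 370277.76 + 3836.30 + 334.58 = 374448.64
Import duty = 374448.64 × 9% = 33700.38
Buyer bears: freight 3836.30 + insurance 334.58 + destination terminal 294.88 + duty 33700.38 = 38166.14
Landed cost = invoice 370277.76 + 38166.14 = 408443.90

Total landed cost: EUR 408443.90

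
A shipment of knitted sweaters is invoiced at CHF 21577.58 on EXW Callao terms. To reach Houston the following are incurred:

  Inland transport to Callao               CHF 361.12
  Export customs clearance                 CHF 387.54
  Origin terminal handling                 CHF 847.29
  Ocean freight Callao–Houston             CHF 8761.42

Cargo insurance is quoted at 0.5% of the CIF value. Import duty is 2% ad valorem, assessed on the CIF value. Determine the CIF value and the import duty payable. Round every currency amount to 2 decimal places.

CIF value: CHF 32095.43; import duty: CHF 641.91

Let C be the CIF value. C = EXW price + pre-shipment costs + freight + 0.5% × C
C − 0.5% × C = 21577.58 + 361.12 + 387.54 + 847.29 + 8761.42
0.995 × C = 31934.95
C = 31934.95 / 0.995 = 32095.43
Insurance premium = 0.5% × 32095.43 = 160.48
Import duty = 32095.43 × 2% = 641.91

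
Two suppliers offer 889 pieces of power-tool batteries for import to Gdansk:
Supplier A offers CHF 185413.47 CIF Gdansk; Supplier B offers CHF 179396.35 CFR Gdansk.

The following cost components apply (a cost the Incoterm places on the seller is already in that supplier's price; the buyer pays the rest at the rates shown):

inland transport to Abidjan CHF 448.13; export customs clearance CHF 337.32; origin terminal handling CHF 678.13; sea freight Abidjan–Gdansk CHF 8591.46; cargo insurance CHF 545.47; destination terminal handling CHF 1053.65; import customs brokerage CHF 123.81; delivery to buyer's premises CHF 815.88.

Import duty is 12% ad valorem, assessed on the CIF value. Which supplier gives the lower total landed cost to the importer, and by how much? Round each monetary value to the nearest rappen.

Supplier B is cheaper by CHF 6128.25

Supplier A (CIF):
The CIF price already equals the CIF value: 185413.47
Import duty = 185413.47 × 12% = 22249.62
Buyer bears (A): 1053.65 + 123.81 + 815.88 = 1993.34
Landed cost (A) = invoice 185413.47 + 1993.34 + duty 22249.62 = 209656.43
Supplier B (CFR):
CIF value = CFR price + insurance = 179396.35 + 545.47 = 179941.82
Import duty = 179941.82 × 12% = 21593.02
Buyer bears (B): 545.47 + 1053.65 + 123.81 + 815.88 = 2538.81
Landed cost (B) = invoice 179396.35 + 2538.81 + duty 21593.02 = 203528.18
Difference = |209656.43 − 203528.18| = 6128.25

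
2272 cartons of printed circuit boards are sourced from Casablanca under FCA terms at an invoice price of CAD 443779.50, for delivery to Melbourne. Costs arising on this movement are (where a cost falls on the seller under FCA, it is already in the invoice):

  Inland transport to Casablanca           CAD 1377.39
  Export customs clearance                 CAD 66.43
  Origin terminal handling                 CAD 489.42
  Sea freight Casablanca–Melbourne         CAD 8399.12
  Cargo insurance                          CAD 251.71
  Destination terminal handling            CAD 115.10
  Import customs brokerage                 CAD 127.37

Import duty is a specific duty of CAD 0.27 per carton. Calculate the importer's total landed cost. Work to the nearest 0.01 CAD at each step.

Total landed cost: CAD 453775.66

FCA: the seller delivers export-cleared goods to the carrier; the buyer bears costs from that point.
Already in the invoice (seller's account under FCA): inland to port, export clearance — exclude.
CIF value = FCA price + origin terminal + freight + insurance = 443779.50 + 489.42 + 8399.12 + 251.71 = 452919.75
Import duty = 2272 × 0.27 = 613.44
Buyer bears: origin terminal 489.42 + freight 8399.12 + insurance 251.71 + destination terminal 115.10 + brokerage 127.37 + duty 613.44 = 9996.16
Landed cost = invoice 443779.50 + 9996.16 = 453775.66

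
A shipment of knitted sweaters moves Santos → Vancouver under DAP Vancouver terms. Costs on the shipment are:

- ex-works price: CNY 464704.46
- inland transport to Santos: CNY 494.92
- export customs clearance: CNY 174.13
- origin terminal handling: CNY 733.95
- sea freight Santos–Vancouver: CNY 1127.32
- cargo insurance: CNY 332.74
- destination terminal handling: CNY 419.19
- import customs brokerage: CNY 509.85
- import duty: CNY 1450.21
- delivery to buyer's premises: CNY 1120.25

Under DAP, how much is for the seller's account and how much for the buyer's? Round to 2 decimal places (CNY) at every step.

Seller: CNY 469106.96; buyer: CNY 1960.06

DAP: the seller bears all costs to the named destination except import duty and clearance.
Seller's account: goods 464704.46 + inland to port 494.92 + export clearance 174.13 + origin terminal 733.95 + freight 1127.32 + insurance 332.74 + destination terminal 419.19 + delivery 1120.25 = 469106.96
Buyer's account: brokerage 509.85 + duty 1450.21 = 1960.06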